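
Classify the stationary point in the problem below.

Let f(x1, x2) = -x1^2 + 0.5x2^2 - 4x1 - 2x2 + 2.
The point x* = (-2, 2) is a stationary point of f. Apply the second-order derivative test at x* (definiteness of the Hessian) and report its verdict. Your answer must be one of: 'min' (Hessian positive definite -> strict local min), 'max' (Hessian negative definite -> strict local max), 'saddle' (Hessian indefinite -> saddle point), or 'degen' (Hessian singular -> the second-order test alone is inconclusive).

Compute the Hessian H = grad^2 f:
  H = [[-2, 0], [0, 1]]
Verify stationarity: grad f(x*) = H x* + g = (0, 0).
Eigenvalues of H: -2, 1.
Eigenvalues have mixed signs, so H is indefinite -> x* is a saddle point.

saddle


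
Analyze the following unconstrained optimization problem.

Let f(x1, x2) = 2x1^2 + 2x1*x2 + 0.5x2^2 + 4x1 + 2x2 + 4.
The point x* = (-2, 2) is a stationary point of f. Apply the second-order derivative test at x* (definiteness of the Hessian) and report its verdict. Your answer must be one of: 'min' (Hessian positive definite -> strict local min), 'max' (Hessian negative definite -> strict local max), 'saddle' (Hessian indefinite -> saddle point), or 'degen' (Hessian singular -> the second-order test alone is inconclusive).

Compute the Hessian H = grad^2 f:
  H = [[4, 2], [2, 1]]
Verify stationarity: grad f(x*) = H x* + g = (0, 0).
Eigenvalues of H: 0, 5.
H has a zero eigenvalue (singular; positive semidefinite but not definite), so H is neither positive definite, negative definite, nor indefinite. The second-order test alone is inconclusive -> degen.
(Indeed, f is constant along the null direction of H through x*, so x* is not a strict local extremum.)

degen


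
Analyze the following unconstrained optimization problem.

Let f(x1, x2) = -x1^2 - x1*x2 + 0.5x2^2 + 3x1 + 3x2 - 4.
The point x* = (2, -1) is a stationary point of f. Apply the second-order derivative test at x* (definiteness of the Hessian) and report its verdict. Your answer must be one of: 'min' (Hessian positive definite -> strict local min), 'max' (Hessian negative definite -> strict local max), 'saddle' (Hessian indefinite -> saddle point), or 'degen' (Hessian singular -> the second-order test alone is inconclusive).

Compute the Hessian H = grad^2 f:
  H = [[-2, -1], [-1, 1]]
Verify stationarity: grad f(x*) = H x* + g = (0, 0).
Eigenvalues of H: -2.3028, 1.3028.
Eigenvalues have mixed signs, so H is indefinite -> x* is a saddle point.

saddle


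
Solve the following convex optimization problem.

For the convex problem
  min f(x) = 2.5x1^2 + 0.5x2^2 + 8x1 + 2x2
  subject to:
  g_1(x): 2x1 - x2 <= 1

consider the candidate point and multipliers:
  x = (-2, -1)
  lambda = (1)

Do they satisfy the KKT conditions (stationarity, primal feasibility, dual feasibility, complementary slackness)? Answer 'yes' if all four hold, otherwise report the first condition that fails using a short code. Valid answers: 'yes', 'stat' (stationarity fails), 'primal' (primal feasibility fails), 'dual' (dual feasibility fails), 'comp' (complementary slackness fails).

Gradient of f: grad f(x) = Q x + c = (-2, 1)
Constraint values g_i(x) = a_i^T x - b_i:
  g_1((-2, -1)) = -4
Stationarity residual: grad f(x) + sum_i lambda_i a_i = (0, 0)
  -> stationarity OK
Primal feasibility (all g_i <= 0): OK
Dual feasibility (all lambda_i >= 0): OK
Complementary slackness (lambda_i * g_i(x) = 0 for all i): FAILS

Verdict: the first failing condition is complementary_slackness -> comp.

comp


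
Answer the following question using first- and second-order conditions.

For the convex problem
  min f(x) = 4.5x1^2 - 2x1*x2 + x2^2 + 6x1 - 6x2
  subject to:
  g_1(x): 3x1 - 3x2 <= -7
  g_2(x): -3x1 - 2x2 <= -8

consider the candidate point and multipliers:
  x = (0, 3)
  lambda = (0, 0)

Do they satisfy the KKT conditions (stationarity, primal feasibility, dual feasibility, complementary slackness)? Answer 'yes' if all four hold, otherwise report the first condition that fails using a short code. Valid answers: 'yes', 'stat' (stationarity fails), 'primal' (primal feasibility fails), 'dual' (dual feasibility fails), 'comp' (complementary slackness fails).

Gradient of f: grad f(x) = Q x + c = (0, 0)
Constraint values g_i(x) = a_i^T x - b_i:
  g_1((0, 3)) = -2
  g_2((0, 3)) = 2
Stationarity residual: grad f(x) + sum_i lambda_i a_i = (0, 0)
  -> stationarity OK
Primal feasibility (all g_i <= 0): FAILS
Dual feasibility (all lambda_i >= 0): OK
Complementary slackness (lambda_i * g_i(x) = 0 for all i): OK

Verdict: the first failing condition is primal_feasibility -> primal.

primal


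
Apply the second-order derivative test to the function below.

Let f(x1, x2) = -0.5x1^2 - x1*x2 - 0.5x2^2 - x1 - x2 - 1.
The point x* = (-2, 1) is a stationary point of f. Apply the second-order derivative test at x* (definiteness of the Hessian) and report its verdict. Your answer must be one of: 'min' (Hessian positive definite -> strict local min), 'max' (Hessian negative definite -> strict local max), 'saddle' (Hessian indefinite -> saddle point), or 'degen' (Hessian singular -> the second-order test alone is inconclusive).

Compute the Hessian H = grad^2 f:
  H = [[-1, -1], [-1, -1]]
Verify stationarity: grad f(x*) = H x* + g = (0, 0).
Eigenvalues of H: -2, 0.
H has a zero eigenvalue (singular; negative semidefinite but not definite), so H is neither positive definite, negative definite, nor indefinite. The second-order test alone is inconclusive -> degen.
(Indeed, f is constant along the null direction of H through x*, so x* is not a strict local extremum.)

degen


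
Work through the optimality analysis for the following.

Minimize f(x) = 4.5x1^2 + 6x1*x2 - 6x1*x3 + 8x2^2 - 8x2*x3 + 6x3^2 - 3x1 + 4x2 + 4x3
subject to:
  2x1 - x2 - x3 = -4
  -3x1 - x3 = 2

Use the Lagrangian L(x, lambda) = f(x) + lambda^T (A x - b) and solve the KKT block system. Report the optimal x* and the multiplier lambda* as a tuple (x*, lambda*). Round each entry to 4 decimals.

Form the Lagrangian:
  L(x, lambda) = (1/2) x^T Q x + c^T x + lambda^T (A x - b)
Stationarity (grad_x L = 0): Q x + c + A^T lambda = 0.
Primal feasibility: A x = b.

This gives the KKT block system:
  [ Q   A^T ] [ x     ]   [-c ]
  [ A    0  ] [ lambda ] = [ b ]

Solving the linear system:
  x*      = (-0.9719, 1.1407, 0.9156)
  lambda* = (9.095, 2.5979)
  f(x*)   = 21.1624

x* = (-0.9719, 1.1407, 0.9156), lambda* = (9.095, 2.5979)


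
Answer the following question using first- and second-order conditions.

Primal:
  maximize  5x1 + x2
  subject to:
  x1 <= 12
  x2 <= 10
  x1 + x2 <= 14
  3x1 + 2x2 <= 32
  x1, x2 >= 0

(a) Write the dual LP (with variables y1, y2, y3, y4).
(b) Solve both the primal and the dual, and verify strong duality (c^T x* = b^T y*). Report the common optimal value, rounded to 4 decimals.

The standard primal-dual pair for 'max c^T x s.t. A x <= b, x >= 0' is:
  Dual:  min b^T y  s.t.  A^T y >= c,  y >= 0.

So the dual LP is:
  minimize  12y1 + 10y2 + 14y3 + 32y4
  subject to:
    y1 + y3 + 3y4 >= 5
    y2 + y3 + 2y4 >= 1
    y1, y2, y3, y4 >= 0

Solving the primal: x* = (10.6667, 0).
  primal value c^T x* = 53.3333.
Solving the dual: y* = (0, 0, 0, 1.6667).
  dual value b^T y* = 53.3333.
Strong duality: c^T x* = b^T y*. Confirmed.

53.3333


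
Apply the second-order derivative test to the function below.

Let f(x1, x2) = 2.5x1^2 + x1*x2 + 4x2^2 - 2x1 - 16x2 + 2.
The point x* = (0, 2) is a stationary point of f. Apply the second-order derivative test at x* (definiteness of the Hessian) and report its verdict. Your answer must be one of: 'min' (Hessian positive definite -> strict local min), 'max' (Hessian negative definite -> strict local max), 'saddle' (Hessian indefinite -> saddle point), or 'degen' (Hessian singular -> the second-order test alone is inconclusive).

Compute the Hessian H = grad^2 f:
  H = [[5, 1], [1, 8]]
Verify stationarity: grad f(x*) = H x* + g = (0, 0).
Eigenvalues of H: 4.6972, 8.3028.
Both eigenvalues > 0, so H is positive definite -> x* is a strict local min.

min


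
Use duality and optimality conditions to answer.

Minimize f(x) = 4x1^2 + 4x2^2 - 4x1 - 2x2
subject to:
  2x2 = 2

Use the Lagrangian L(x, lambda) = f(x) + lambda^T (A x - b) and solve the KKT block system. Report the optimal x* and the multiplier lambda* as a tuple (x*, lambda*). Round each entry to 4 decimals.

Form the Lagrangian:
  L(x, lambda) = (1/2) x^T Q x + c^T x + lambda^T (A x - b)
Stationarity (grad_x L = 0): Q x + c + A^T lambda = 0.
Primal feasibility: A x = b.

This gives the KKT block system:
  [ Q   A^T ] [ x     ]   [-c ]
  [ A    0  ] [ lambda ] = [ b ]

Solving the linear system:
  x*      = (0.5, 1)
  lambda* = (-3)
  f(x*)   = 1

x* = (0.5, 1), lambda* = (-3)


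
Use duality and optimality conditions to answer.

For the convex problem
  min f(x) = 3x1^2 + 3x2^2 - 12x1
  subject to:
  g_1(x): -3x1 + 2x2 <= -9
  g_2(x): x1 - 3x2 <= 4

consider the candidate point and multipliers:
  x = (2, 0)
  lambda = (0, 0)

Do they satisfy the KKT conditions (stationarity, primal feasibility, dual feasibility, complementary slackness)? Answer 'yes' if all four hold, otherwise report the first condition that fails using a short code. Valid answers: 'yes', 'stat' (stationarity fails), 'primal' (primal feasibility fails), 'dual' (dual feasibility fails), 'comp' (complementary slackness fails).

Gradient of f: grad f(x) = Q x + c = (0, 0)
Constraint values g_i(x) = a_i^T x - b_i:
  g_1((2, 0)) = 3
  g_2((2, 0)) = -2
Stationarity residual: grad f(x) + sum_i lambda_i a_i = (0, 0)
  -> stationarity OK
Primal feasibility (all g_i <= 0): FAILS
Dual feasibility (all lambda_i >= 0): OK
Complementary slackness (lambda_i * g_i(x) = 0 for all i): OK

Verdict: the first failing condition is primal_feasibility -> primal.

primal


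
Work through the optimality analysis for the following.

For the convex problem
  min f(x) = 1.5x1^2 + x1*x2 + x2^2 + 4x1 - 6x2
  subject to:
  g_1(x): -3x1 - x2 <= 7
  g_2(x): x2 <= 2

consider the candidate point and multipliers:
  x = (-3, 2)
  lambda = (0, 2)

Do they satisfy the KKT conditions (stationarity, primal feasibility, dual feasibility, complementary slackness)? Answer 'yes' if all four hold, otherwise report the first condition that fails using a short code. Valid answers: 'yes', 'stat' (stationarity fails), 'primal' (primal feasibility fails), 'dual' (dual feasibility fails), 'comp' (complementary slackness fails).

Gradient of f: grad f(x) = Q x + c = (-3, -5)
Constraint values g_i(x) = a_i^T x - b_i:
  g_1((-3, 2)) = 0
  g_2((-3, 2)) = 0
Stationarity residual: grad f(x) + sum_i lambda_i a_i = (-3, -3)
  -> stationarity FAILS
Primal feasibility (all g_i <= 0): OK
Dual feasibility (all lambda_i >= 0): OK
Complementary slackness (lambda_i * g_i(x) = 0 for all i): OK

Verdict: the first failing condition is stationarity -> stat.

stat


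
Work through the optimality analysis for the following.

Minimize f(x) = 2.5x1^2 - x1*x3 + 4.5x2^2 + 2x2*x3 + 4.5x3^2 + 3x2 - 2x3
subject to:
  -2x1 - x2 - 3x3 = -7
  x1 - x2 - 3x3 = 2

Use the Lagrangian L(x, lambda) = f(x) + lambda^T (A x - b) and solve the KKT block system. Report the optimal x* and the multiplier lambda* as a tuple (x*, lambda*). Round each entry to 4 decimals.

Form the Lagrangian:
  L(x, lambda) = (1/2) x^T Q x + c^T x + lambda^T (A x - b)
Stationarity (grad_x L = 0): Q x + c + A^T lambda = 0.
Primal feasibility: A x = b.

This gives the KKT block system:
  [ Q   A^T ] [ x     ]   [-c ]
  [ A    0  ] [ lambda ] = [ b ]

Solving the linear system:
  x*      = (3, -0.5, 0.5)
  lambda* = (4.6667, -5.1667)
  f(x*)   = 20.25

x* = (3, -0.5, 0.5), lambda* = (4.6667, -5.1667)


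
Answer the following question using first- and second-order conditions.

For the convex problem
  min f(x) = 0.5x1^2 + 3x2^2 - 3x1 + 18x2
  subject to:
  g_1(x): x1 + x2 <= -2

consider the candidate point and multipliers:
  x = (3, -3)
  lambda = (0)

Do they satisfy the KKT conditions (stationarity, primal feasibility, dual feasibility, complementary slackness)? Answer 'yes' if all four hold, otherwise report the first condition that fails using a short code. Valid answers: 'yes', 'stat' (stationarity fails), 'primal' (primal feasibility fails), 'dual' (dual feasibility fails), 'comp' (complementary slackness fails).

Gradient of f: grad f(x) = Q x + c = (0, 0)
Constraint values g_i(x) = a_i^T x - b_i:
  g_1((3, -3)) = 2
Stationarity residual: grad f(x) + sum_i lambda_i a_i = (0, 0)
  -> stationarity OK
Primal feasibility (all g_i <= 0): FAILS
Dual feasibility (all lambda_i >= 0): OK
Complementary slackness (lambda_i * g_i(x) = 0 for all i): OK

Verdict: the first failing condition is primal_feasibility -> primal.

primal


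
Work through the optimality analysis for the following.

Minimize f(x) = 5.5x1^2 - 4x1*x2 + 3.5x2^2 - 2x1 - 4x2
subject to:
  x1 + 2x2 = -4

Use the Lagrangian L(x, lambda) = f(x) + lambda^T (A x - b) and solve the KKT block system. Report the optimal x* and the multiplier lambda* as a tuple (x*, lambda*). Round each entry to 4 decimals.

Form the Lagrangian:
  L(x, lambda) = (1/2) x^T Q x + c^T x + lambda^T (A x - b)
Stationarity (grad_x L = 0): Q x + c + A^T lambda = 0.
Primal feasibility: A x = b.

This gives the KKT block system:
  [ Q   A^T ] [ x     ]   [-c ]
  [ A    0  ] [ lambda ] = [ b ]

Solving the linear system:
  x*      = (-0.8955, -1.5522)
  lambda* = (5.6418)
  f(x*)   = 15.2836

x* = (-0.8955, -1.5522), lambda* = (5.6418)


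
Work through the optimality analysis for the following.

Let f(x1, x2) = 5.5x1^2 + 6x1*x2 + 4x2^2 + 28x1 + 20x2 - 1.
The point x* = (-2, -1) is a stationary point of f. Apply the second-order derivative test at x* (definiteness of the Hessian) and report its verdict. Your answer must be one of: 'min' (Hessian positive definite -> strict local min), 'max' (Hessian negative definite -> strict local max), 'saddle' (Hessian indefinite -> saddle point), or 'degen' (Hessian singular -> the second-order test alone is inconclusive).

Compute the Hessian H = grad^2 f:
  H = [[11, 6], [6, 8]]
Verify stationarity: grad f(x*) = H x* + g = (0, 0).
Eigenvalues of H: 3.3153, 15.6847.
Both eigenvalues > 0, so H is positive definite -> x* is a strict local min.

min


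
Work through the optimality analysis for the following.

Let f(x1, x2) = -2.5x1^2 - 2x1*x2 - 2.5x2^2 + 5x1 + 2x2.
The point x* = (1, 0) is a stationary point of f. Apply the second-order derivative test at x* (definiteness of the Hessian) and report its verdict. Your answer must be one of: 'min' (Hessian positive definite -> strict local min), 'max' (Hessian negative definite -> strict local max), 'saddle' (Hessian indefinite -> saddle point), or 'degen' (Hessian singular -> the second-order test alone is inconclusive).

Compute the Hessian H = grad^2 f:
  H = [[-5, -2], [-2, -5]]
Verify stationarity: grad f(x*) = H x* + g = (0, 0).
Eigenvalues of H: -7, -3.
Both eigenvalues < 0, so H is negative definite -> x* is a strict local max.

max


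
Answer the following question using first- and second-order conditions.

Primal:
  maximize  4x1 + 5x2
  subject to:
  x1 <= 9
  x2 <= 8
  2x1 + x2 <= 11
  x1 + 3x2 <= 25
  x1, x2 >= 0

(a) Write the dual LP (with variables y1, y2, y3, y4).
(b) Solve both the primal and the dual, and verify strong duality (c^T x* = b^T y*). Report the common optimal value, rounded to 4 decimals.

The standard primal-dual pair for 'max c^T x s.t. A x <= b, x >= 0' is:
  Dual:  min b^T y  s.t.  A^T y >= c,  y >= 0.

So the dual LP is:
  minimize  9y1 + 8y2 + 11y3 + 25y4
  subject to:
    y1 + 2y3 + y4 >= 4
    y2 + y3 + 3y4 >= 5
    y1, y2, y3, y4 >= 0

Solving the primal: x* = (1.6, 7.8).
  primal value c^T x* = 45.4.
Solving the dual: y* = (0, 0, 1.4, 1.2).
  dual value b^T y* = 45.4.
Strong duality: c^T x* = b^T y*. Confirmed.

45.4


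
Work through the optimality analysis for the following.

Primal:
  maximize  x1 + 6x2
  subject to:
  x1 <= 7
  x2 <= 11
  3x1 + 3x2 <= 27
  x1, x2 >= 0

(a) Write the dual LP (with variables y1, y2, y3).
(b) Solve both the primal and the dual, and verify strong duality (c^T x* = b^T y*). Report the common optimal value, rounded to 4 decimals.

The standard primal-dual pair for 'max c^T x s.t. A x <= b, x >= 0' is:
  Dual:  min b^T y  s.t.  A^T y >= c,  y >= 0.

So the dual LP is:
  minimize  7y1 + 11y2 + 27y3
  subject to:
    y1 + 3y3 >= 1
    y2 + 3y3 >= 6
    y1, y2, y3 >= 0

Solving the primal: x* = (0, 9).
  primal value c^T x* = 54.
Solving the dual: y* = (0, 0, 2).
  dual value b^T y* = 54.
Strong duality: c^T x* = b^T y*. Confirmed.

54


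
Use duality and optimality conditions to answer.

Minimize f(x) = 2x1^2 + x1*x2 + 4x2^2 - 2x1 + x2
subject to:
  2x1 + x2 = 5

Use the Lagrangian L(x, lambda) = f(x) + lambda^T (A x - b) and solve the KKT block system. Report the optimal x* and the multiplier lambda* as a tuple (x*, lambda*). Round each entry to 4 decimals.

Form the Lagrangian:
  L(x, lambda) = (1/2) x^T Q x + c^T x + lambda^T (A x - b)
Stationarity (grad_x L = 0): Q x + c + A^T lambda = 0.
Primal feasibility: A x = b.

This gives the KKT block system:
  [ Q   A^T ] [ x     ]   [-c ]
  [ A    0  ] [ lambda ] = [ b ]

Solving the linear system:
  x*      = (2.4688, 0.0625)
  lambda* = (-3.9688)
  f(x*)   = 7.4844

x* = (2.4688, 0.0625), lambda* = (-3.9688)


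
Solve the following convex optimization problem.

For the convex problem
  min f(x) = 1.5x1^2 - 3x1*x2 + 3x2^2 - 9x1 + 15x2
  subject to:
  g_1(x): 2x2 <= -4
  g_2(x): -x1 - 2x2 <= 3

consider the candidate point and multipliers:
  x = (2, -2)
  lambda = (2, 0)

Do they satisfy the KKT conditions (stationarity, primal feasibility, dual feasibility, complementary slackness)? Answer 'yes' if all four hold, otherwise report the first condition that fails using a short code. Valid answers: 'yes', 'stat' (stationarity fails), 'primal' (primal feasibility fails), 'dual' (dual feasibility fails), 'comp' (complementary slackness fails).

Gradient of f: grad f(x) = Q x + c = (3, -3)
Constraint values g_i(x) = a_i^T x - b_i:
  g_1((2, -2)) = 0
  g_2((2, -2)) = -1
Stationarity residual: grad f(x) + sum_i lambda_i a_i = (3, 1)
  -> stationarity FAILS
Primal feasibility (all g_i <= 0): OK
Dual feasibility (all lambda_i >= 0): OK
Complementary slackness (lambda_i * g_i(x) = 0 for all i): OK

Verdict: the first failing condition is stationarity -> stat.

stat


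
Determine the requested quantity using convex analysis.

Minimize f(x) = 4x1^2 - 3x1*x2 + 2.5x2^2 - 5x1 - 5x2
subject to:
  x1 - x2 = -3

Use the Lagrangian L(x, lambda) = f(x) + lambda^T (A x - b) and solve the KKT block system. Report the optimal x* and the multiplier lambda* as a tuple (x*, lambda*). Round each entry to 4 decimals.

Form the Lagrangian:
  L(x, lambda) = (1/2) x^T Q x + c^T x + lambda^T (A x - b)
Stationarity (grad_x L = 0): Q x + c + A^T lambda = 0.
Primal feasibility: A x = b.

This gives the KKT block system:
  [ Q   A^T ] [ x     ]   [-c ]
  [ A    0  ] [ lambda ] = [ b ]

Solving the linear system:
  x*      = (0.5714, 3.5714)
  lambda* = (11.1429)
  f(x*)   = 6.3571

x* = (0.5714, 3.5714), lambda* = (11.1429)


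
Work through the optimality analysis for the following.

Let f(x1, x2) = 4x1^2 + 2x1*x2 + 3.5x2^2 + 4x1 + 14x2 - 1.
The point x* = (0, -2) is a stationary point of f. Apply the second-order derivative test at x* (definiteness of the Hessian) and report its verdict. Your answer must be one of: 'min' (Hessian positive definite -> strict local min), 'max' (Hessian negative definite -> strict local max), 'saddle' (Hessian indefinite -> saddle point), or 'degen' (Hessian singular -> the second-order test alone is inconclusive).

Compute the Hessian H = grad^2 f:
  H = [[8, 2], [2, 7]]
Verify stationarity: grad f(x*) = H x* + g = (0, 0).
Eigenvalues of H: 5.4384, 9.5616.
Both eigenvalues > 0, so H is positive definite -> x* is a strict local min.

min


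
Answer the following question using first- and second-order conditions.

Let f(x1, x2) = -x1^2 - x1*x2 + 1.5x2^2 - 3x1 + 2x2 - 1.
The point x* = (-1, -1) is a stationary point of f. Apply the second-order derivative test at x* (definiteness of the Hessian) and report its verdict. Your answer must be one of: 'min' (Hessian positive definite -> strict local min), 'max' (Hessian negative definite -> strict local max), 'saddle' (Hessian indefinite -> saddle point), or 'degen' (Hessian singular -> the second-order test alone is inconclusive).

Compute the Hessian H = grad^2 f:
  H = [[-2, -1], [-1, 3]]
Verify stationarity: grad f(x*) = H x* + g = (0, 0).
Eigenvalues of H: -2.1926, 3.1926.
Eigenvalues have mixed signs, so H is indefinite -> x* is a saddle point.

saddle


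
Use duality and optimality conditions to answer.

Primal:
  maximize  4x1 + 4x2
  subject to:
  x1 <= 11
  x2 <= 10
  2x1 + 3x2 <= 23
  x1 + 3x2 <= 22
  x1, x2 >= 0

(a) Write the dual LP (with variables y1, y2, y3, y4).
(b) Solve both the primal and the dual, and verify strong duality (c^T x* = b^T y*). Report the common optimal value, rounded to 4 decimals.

The standard primal-dual pair for 'max c^T x s.t. A x <= b, x >= 0' is:
  Dual:  min b^T y  s.t.  A^T y >= c,  y >= 0.

So the dual LP is:
  minimize  11y1 + 10y2 + 23y3 + 22y4
  subject to:
    y1 + 2y3 + y4 >= 4
    y2 + 3y3 + 3y4 >= 4
    y1, y2, y3, y4 >= 0

Solving the primal: x* = (11, 0.3333).
  primal value c^T x* = 45.3333.
Solving the dual: y* = (1.3333, 0, 1.3333, 0).
  dual value b^T y* = 45.3333.
Strong duality: c^T x* = b^T y*. Confirmed.

45.3333


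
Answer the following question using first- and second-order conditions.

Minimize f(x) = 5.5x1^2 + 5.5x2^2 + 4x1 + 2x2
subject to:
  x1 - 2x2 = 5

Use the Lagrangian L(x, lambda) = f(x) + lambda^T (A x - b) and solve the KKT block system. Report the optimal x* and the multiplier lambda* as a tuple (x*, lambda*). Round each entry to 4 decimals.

Form the Lagrangian:
  L(x, lambda) = (1/2) x^T Q x + c^T x + lambda^T (A x - b)
Stationarity (grad_x L = 0): Q x + c + A^T lambda = 0.
Primal feasibility: A x = b.

This gives the KKT block system:
  [ Q   A^T ] [ x     ]   [-c ]
  [ A    0  ] [ lambda ] = [ b ]

Solving the linear system:
  x*      = (0.6364, -2.1818)
  lambda* = (-11)
  f(x*)   = 26.5909

x* = (0.6364, -2.1818), lambda* = (-11)


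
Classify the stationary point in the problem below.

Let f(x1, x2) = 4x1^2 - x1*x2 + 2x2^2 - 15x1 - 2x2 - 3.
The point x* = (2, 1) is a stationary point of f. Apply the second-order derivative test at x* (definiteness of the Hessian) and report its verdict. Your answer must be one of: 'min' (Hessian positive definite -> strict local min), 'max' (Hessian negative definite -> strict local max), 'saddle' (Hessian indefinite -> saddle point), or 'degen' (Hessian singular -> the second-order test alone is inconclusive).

Compute the Hessian H = grad^2 f:
  H = [[8, -1], [-1, 4]]
Verify stationarity: grad f(x*) = H x* + g = (0, 0).
Eigenvalues of H: 3.7639, 8.2361.
Both eigenvalues > 0, so H is positive definite -> x* is a strict local min.

min


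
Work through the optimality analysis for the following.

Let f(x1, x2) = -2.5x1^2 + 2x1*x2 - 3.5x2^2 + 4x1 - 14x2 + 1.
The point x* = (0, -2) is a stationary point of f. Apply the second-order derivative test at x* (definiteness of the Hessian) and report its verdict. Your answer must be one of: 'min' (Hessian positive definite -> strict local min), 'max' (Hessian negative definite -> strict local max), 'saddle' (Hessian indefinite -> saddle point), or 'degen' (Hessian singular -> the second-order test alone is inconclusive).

Compute the Hessian H = grad^2 f:
  H = [[-5, 2], [2, -7]]
Verify stationarity: grad f(x*) = H x* + g = (0, 0).
Eigenvalues of H: -8.2361, -3.7639.
Both eigenvalues < 0, so H is negative definite -> x* is a strict local max.

max


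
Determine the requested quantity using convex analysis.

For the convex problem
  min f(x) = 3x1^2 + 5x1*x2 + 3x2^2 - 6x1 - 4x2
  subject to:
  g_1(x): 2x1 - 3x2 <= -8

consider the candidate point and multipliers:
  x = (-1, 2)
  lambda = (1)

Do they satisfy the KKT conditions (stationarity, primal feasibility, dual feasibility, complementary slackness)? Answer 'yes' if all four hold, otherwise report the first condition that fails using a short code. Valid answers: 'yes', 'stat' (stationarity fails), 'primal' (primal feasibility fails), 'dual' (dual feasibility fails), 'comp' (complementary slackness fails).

Gradient of f: grad f(x) = Q x + c = (-2, 3)
Constraint values g_i(x) = a_i^T x - b_i:
  g_1((-1, 2)) = 0
Stationarity residual: grad f(x) + sum_i lambda_i a_i = (0, 0)
  -> stationarity OK
Primal feasibility (all g_i <= 0): OK
Dual feasibility (all lambda_i >= 0): OK
Complementary slackness (lambda_i * g_i(x) = 0 for all i): OK

Verdict: yes, KKT holds.

yes


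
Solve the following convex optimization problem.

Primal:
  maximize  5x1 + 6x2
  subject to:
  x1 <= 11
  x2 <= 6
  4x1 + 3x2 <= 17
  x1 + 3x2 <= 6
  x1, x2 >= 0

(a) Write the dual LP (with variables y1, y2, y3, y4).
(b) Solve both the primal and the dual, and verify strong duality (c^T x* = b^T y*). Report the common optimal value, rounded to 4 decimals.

The standard primal-dual pair for 'max c^T x s.t. A x <= b, x >= 0' is:
  Dual:  min b^T y  s.t.  A^T y >= c,  y >= 0.

So the dual LP is:
  minimize  11y1 + 6y2 + 17y3 + 6y4
  subject to:
    y1 + 4y3 + y4 >= 5
    y2 + 3y3 + 3y4 >= 6
    y1, y2, y3, y4 >= 0

Solving the primal: x* = (3.6667, 0.7778).
  primal value c^T x* = 23.
Solving the dual: y* = (0, 0, 1, 1).
  dual value b^T y* = 23.
Strong duality: c^T x* = b^T y*. Confirmed.

23


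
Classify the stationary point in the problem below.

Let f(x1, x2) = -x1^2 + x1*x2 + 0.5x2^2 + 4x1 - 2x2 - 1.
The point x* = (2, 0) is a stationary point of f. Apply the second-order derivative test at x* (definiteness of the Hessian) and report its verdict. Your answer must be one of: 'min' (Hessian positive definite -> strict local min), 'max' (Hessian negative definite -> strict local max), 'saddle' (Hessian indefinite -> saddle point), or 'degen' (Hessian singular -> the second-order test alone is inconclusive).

Compute the Hessian H = grad^2 f:
  H = [[-2, 1], [1, 1]]
Verify stationarity: grad f(x*) = H x* + g = (0, 0).
Eigenvalues of H: -2.3028, 1.3028.
Eigenvalues have mixed signs, so H is indefinite -> x* is a saddle point.

saddle


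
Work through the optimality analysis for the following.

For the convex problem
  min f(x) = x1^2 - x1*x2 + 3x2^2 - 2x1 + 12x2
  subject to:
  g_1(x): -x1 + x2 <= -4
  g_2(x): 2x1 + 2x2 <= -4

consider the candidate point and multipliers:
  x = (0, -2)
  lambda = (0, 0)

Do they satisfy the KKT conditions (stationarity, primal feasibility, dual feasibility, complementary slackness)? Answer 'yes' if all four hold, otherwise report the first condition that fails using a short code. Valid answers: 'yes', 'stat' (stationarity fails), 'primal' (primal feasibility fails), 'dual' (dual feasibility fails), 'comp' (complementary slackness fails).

Gradient of f: grad f(x) = Q x + c = (0, 0)
Constraint values g_i(x) = a_i^T x - b_i:
  g_1((0, -2)) = 2
  g_2((0, -2)) = 0
Stationarity residual: grad f(x) + sum_i lambda_i a_i = (0, 0)
  -> stationarity OK
Primal feasibility (all g_i <= 0): FAILS
Dual feasibility (all lambda_i >= 0): OK
Complementary slackness (lambda_i * g_i(x) = 0 for all i): OK

Verdict: the first failing condition is primal_feasibility -> primal.

primal


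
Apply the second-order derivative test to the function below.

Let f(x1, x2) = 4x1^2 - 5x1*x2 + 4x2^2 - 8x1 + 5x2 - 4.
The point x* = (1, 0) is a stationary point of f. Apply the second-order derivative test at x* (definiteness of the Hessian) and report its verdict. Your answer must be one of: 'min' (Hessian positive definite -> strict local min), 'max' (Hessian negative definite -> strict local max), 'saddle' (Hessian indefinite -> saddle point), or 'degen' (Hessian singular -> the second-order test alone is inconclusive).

Compute the Hessian H = grad^2 f:
  H = [[8, -5], [-5, 8]]
Verify stationarity: grad f(x*) = H x* + g = (0, 0).
Eigenvalues of H: 3, 13.
Both eigenvalues > 0, so H is positive definite -> x* is a strict local min.

min


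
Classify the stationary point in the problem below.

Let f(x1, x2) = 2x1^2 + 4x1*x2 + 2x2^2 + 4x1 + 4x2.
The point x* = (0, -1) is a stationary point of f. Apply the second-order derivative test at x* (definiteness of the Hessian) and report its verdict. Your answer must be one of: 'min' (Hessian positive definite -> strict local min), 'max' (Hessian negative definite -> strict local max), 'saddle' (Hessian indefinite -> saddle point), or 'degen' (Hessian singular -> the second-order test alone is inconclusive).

Compute the Hessian H = grad^2 f:
  H = [[4, 4], [4, 4]]
Verify stationarity: grad f(x*) = H x* + g = (0, 0).
Eigenvalues of H: 0, 8.
H has a zero eigenvalue (singular; positive semidefinite but not definite), so H is neither positive definite, negative definite, nor indefinite. The second-order test alone is inconclusive -> degen.
(Indeed, f is constant along the null direction of H through x*, so x* is not a strict local extremum.)

degen


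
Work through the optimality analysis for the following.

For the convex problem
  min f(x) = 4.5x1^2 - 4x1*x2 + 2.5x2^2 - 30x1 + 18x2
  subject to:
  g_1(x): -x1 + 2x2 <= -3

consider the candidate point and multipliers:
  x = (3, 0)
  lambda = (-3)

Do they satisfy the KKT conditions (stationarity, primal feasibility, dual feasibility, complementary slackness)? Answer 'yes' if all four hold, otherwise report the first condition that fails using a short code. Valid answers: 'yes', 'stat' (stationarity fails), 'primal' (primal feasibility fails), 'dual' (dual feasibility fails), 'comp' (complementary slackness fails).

Gradient of f: grad f(x) = Q x + c = (-3, 6)
Constraint values g_i(x) = a_i^T x - b_i:
  g_1((3, 0)) = 0
Stationarity residual: grad f(x) + sum_i lambda_i a_i = (0, 0)
  -> stationarity OK
Primal feasibility (all g_i <= 0): OK
Dual feasibility (all lambda_i >= 0): FAILS
Complementary slackness (lambda_i * g_i(x) = 0 for all i): OK

Verdict: the first failing condition is dual_feasibility -> dual.

dual


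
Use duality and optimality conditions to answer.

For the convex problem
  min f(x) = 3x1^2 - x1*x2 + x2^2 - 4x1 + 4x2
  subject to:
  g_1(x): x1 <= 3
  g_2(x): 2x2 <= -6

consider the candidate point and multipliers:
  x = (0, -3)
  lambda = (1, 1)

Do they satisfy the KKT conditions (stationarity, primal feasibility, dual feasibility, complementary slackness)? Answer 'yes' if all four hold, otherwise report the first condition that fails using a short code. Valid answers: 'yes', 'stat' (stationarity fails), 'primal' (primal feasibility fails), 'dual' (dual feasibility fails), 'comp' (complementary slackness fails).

Gradient of f: grad f(x) = Q x + c = (-1, -2)
Constraint values g_i(x) = a_i^T x - b_i:
  g_1((0, -3)) = -3
  g_2((0, -3)) = 0
Stationarity residual: grad f(x) + sum_i lambda_i a_i = (0, 0)
  -> stationarity OK
Primal feasibility (all g_i <= 0): OK
Dual feasibility (all lambda_i >= 0): OK
Complementary slackness (lambda_i * g_i(x) = 0 for all i): FAILS

Verdict: the first failing condition is complementary_slackness -> comp.

comp


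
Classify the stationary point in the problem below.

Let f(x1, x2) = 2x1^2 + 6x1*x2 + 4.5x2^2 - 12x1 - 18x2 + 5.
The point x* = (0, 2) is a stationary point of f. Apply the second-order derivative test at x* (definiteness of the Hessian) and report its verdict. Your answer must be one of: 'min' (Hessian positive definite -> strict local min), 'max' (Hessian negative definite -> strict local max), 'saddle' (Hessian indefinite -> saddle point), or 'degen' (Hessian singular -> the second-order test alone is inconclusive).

Compute the Hessian H = grad^2 f:
  H = [[4, 6], [6, 9]]
Verify stationarity: grad f(x*) = H x* + g = (0, 0).
Eigenvalues of H: 0, 13.
H has a zero eigenvalue (singular; positive semidefinite but not definite), so H is neither positive definite, negative definite, nor indefinite. The second-order test alone is inconclusive -> degen.
(Indeed, f is constant along the null direction of H through x*, so x* is not a strict local extremum.)

degen


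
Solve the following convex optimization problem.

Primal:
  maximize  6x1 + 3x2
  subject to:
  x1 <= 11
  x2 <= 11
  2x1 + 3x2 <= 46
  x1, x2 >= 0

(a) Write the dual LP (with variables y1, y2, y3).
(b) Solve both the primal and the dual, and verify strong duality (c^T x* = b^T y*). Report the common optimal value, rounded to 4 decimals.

The standard primal-dual pair for 'max c^T x s.t. A x <= b, x >= 0' is:
  Dual:  min b^T y  s.t.  A^T y >= c,  y >= 0.

So the dual LP is:
  minimize  11y1 + 11y2 + 46y3
  subject to:
    y1 + 2y3 >= 6
    y2 + 3y3 >= 3
    y1, y2, y3 >= 0

Solving the primal: x* = (11, 8).
  primal value c^T x* = 90.
Solving the dual: y* = (4, 0, 1).
  dual value b^T y* = 90.
Strong duality: c^T x* = b^T y*. Confirmed.

90


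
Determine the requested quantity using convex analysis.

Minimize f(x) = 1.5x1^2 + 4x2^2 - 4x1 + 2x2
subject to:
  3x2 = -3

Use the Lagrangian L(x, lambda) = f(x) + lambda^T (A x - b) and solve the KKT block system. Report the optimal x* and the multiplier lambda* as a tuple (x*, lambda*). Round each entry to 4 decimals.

Form the Lagrangian:
  L(x, lambda) = (1/2) x^T Q x + c^T x + lambda^T (A x - b)
Stationarity (grad_x L = 0): Q x + c + A^T lambda = 0.
Primal feasibility: A x = b.

This gives the KKT block system:
  [ Q   A^T ] [ x     ]   [-c ]
  [ A    0  ] [ lambda ] = [ b ]

Solving the linear system:
  x*      = (1.3333, -1)
  lambda* = (2)
  f(x*)   = -0.6667

x* = (1.3333, -1), lambda* = (2)


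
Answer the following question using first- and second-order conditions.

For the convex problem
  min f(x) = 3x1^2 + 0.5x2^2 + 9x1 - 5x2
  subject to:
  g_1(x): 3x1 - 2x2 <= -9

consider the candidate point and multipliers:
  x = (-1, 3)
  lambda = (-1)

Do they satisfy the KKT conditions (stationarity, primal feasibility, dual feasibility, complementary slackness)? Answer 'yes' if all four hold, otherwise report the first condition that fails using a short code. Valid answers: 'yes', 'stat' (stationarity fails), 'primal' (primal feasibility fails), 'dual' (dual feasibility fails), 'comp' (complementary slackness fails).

Gradient of f: grad f(x) = Q x + c = (3, -2)
Constraint values g_i(x) = a_i^T x - b_i:
  g_1((-1, 3)) = 0
Stationarity residual: grad f(x) + sum_i lambda_i a_i = (0, 0)
  -> stationarity OK
Primal feasibility (all g_i <= 0): OK
Dual feasibility (all lambda_i >= 0): FAILS
Complementary slackness (lambda_i * g_i(x) = 0 for all i): OK

Verdict: the first failing condition is dual_feasibility -> dual.

dual


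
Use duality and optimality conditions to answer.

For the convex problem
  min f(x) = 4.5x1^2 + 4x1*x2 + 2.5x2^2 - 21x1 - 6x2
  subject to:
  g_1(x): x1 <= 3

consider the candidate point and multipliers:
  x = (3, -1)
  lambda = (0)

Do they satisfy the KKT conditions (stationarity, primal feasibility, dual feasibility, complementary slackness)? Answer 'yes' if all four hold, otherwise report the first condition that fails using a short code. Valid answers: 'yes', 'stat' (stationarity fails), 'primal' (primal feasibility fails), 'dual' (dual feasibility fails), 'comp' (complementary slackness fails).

Gradient of f: grad f(x) = Q x + c = (2, 1)
Constraint values g_i(x) = a_i^T x - b_i:
  g_1((3, -1)) = 0
Stationarity residual: grad f(x) + sum_i lambda_i a_i = (2, 1)
  -> stationarity FAILS
Primal feasibility (all g_i <= 0): OK
Dual feasibility (all lambda_i >= 0): OK
Complementary slackness (lambda_i * g_i(x) = 0 for all i): OK

Verdict: the first failing condition is stationarity -> stat.

stat


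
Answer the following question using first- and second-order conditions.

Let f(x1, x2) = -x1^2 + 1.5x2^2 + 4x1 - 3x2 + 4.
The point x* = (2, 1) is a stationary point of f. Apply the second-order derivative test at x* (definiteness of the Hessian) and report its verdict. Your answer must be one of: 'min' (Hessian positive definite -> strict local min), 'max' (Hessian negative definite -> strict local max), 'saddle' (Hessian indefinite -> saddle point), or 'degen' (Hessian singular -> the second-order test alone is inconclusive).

Compute the Hessian H = grad^2 f:
  H = [[-2, 0], [0, 3]]
Verify stationarity: grad f(x*) = H x* + g = (0, 0).
Eigenvalues of H: -2, 3.
Eigenvalues have mixed signs, so H is indefinite -> x* is a saddle point.

saddle


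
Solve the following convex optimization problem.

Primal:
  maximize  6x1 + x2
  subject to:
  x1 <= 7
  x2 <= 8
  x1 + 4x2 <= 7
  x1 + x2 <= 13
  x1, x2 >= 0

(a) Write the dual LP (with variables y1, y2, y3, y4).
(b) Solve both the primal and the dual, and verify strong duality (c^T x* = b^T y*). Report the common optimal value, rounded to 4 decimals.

The standard primal-dual pair for 'max c^T x s.t. A x <= b, x >= 0' is:
  Dual:  min b^T y  s.t.  A^T y >= c,  y >= 0.

So the dual LP is:
  minimize  7y1 + 8y2 + 7y3 + 13y4
  subject to:
    y1 + y3 + y4 >= 6
    y2 + 4y3 + y4 >= 1
    y1, y2, y3, y4 >= 0

Solving the primal: x* = (7, 0).
  primal value c^T x* = 42.
Solving the dual: y* = (5.75, 0, 0.25, 0).
  dual value b^T y* = 42.
Strong duality: c^T x* = b^T y*. Confirmed.

42


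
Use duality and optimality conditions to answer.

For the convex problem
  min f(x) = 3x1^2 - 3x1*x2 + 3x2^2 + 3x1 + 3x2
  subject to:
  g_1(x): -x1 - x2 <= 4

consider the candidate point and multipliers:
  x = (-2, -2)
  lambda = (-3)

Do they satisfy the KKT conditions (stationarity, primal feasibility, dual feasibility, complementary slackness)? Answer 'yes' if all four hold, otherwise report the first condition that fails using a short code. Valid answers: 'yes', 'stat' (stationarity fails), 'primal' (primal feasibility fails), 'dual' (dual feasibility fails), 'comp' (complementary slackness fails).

Gradient of f: grad f(x) = Q x + c = (-3, -3)
Constraint values g_i(x) = a_i^T x - b_i:
  g_1((-2, -2)) = 0
Stationarity residual: grad f(x) + sum_i lambda_i a_i = (0, 0)
  -> stationarity OK
Primal feasibility (all g_i <= 0): OK
Dual feasibility (all lambda_i >= 0): FAILS
Complementary slackness (lambda_i * g_i(x) = 0 for all i): OK

Verdict: the first failing condition is dual_feasibility -> dual.

dual


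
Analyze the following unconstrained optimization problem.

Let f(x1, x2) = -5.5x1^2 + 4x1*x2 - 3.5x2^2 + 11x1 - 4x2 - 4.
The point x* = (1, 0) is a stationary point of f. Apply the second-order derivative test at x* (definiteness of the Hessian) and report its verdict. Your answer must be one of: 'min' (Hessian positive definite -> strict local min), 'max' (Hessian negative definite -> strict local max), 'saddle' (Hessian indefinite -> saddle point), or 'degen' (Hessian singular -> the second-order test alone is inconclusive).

Compute the Hessian H = grad^2 f:
  H = [[-11, 4], [4, -7]]
Verify stationarity: grad f(x*) = H x* + g = (0, 0).
Eigenvalues of H: -13.4721, -4.5279.
Both eigenvalues < 0, so H is negative definite -> x* is a strict local max.

max


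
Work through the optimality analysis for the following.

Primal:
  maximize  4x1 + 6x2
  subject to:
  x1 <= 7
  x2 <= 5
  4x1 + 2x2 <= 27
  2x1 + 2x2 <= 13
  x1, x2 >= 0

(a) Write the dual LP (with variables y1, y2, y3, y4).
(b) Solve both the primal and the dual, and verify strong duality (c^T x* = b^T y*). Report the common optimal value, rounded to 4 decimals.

The standard primal-dual pair for 'max c^T x s.t. A x <= b, x >= 0' is:
  Dual:  min b^T y  s.t.  A^T y >= c,  y >= 0.

So the dual LP is:
  minimize  7y1 + 5y2 + 27y3 + 13y4
  subject to:
    y1 + 4y3 + 2y4 >= 4
    y2 + 2y3 + 2y4 >= 6
    y1, y2, y3, y4 >= 0

Solving the primal: x* = (1.5, 5).
  primal value c^T x* = 36.
Solving the dual: y* = (0, 2, 0, 2).
  dual value b^T y* = 36.
Strong duality: c^T x* = b^T y*. Confirmed.

36


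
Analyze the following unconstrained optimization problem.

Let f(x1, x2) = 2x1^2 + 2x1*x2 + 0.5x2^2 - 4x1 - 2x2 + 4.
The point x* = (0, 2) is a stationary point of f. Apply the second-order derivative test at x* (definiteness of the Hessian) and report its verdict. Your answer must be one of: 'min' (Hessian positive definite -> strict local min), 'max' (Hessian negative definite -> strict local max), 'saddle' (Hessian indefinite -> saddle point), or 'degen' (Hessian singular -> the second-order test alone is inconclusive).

Compute the Hessian H = grad^2 f:
  H = [[4, 2], [2, 1]]
Verify stationarity: grad f(x*) = H x* + g = (0, 0).
Eigenvalues of H: 0, 5.
H has a zero eigenvalue (singular; positive semidefinite but not definite), so H is neither positive definite, negative definite, nor indefinite. The second-order test alone is inconclusive -> degen.
(Indeed, f is constant along the null direction of H through x*, so x* is not a strict local extremum.)

degen
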